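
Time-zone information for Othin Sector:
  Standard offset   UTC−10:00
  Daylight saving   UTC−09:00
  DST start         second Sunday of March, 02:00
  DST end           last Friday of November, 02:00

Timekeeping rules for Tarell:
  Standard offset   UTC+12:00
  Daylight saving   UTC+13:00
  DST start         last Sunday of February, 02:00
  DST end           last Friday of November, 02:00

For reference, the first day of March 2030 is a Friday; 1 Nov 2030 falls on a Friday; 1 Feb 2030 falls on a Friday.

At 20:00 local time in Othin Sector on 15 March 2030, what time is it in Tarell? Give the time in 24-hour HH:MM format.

1 March 2030 is a Friday, so the first Sunday is March 3 and the second is March 10.
1 November 2030 is a Friday, so Fridays fall on 1, 8, 15, 22, 29; the last is November 29.
15 March 2030 falls between 10 March and 29 November, so daylight saving is in effect and Othin Sector is at UTC−09:00.
20:00 Othin Sector + 9h = 05:00 UTC (rolling into the next day, 16 March 2030).
1 February 2030 is a Friday, so Sundays fall on 3, 10, 17, 24; the last is February 24.
1 November 2030 is a Friday, so Fridays fall on 1, 8, 15, 22, 29; the last is November 29.
At the standard offset (UTC+12:00), 05:00 UTC + 12h = 17:00 Tarell standard time.
The standard-time date in Tarell, 16 March 2030, falls between 24 February and 29 November, so daylight saving is in effect and Tarell is at UTC+13:00.
05:00 UTC + 13h = 18:00 Tarell.

18:00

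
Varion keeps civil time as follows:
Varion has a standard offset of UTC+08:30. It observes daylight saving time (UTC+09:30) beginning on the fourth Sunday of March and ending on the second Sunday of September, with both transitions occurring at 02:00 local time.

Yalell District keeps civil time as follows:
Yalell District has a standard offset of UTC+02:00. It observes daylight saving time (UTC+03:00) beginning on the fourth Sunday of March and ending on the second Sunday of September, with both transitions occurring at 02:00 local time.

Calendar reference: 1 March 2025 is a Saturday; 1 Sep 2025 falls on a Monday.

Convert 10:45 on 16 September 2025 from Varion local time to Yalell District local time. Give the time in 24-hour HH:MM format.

1 March 2025 is a Saturday, so the first Sunday is March 2 and the fourth is March 23.
1 September 2025 is a Monday, so the first Sunday is September 7 and the second is September 14.
16 September 2025 is outside the daylight-saving period (23 March – 14 September), so Varion is on standard time, UTC+08:30.
10:45 Varion − 8h30m = 02:15 UTC.
1 March 2025 is a Saturday, so the first Sunday is March 2 and the fourth is March 23.
1 September 2025 is a Monday, so the first Sunday is September 7 and the second is September 14.
At the standard offset (UTC+02:00), 02:15 UTC + 2h = 04:15 Yalell District standard time.
The standard-time date in Yalell District, 16 September 2025, does not fall between 23 March and 14 September, so daylight saving is not in effect and Yalell District is at UTC+02:00.
02:15 UTC + 2h = 04:15 Yalell District.

04:15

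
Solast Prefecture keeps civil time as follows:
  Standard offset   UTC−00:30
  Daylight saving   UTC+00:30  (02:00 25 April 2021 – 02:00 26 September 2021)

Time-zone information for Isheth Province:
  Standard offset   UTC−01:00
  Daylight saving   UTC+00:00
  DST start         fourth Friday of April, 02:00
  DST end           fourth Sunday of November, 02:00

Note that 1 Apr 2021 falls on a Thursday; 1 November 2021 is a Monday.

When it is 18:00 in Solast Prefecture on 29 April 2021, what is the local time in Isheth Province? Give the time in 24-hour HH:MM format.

17:30

Daylight saving runs 25 April – 26 September; 29 April 2021 is inside that window, so Solast Prefecture is at UTC+00:30.
18:00 Solast Prefecture − 0h30m = 17:30 UTC.
1 April 2021 is a Thursday, so the first Friday is April 2 and the fourth is April 23.
1 November 2021 is a Monday, so the first Sunday is November 7 and the fourth is November 28.
At the standard offset (UTC−01:00), 17:30 UTC − 1h = 16:30 Isheth Province standard time.
The standard-time date in Isheth Province, 29 April 2021, lies within the daylight-saving period (23 April – 28 November), so Isheth Province is on daylight time, UTC+00:00.
17:30 UTC + 0h = 17:30 Isheth Province.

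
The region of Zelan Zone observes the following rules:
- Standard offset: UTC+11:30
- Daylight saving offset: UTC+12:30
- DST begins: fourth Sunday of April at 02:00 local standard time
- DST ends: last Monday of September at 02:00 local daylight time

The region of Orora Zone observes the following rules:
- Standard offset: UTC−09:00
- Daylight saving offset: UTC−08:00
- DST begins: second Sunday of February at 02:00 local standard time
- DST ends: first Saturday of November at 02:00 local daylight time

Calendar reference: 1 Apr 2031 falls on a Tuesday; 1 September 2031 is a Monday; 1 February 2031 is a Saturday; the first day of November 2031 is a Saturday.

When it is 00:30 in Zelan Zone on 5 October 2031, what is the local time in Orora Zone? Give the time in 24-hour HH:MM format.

05:00

1 April 2031 is a Tuesday, so the first Sunday is April 6 and the fourth is April 27.
1 September 2031 is a Monday, so Mondays fall on 1, 8, 15, 22, 29; the last is September 29.
5 October 2031 does not fall between 27 April and 29 September, so daylight saving is not in effect and Zelan Zone is at UTC+11:30.
00:30 Zelan Zone − 11h30m = 13:00 UTC (rolling into the previous day, 4 October 2031).
1 February 2031 is a Saturday, so the first Sunday is February 2 and the second is February 9.
1 November 2031 is a Saturday, so the first Saturday is November 1.
At the standard offset (UTC−09:00), 13:00 UTC − 9h = 04:00 Orora Zone standard time.
The standard-time date in Orora Zone, 4 October 2031, lies within the daylight-saving period (9 February – 1 November), so Orora Zone is on daylight time, UTC−08:00.
13:00 UTC − 8h = 05:00 Orora Zone.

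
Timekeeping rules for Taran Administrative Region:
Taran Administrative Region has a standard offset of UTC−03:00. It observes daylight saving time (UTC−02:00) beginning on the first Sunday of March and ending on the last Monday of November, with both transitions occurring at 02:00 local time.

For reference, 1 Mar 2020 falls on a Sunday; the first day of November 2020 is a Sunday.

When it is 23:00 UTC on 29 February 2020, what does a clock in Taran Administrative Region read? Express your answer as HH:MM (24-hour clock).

1 March 2020 is a Sunday, so the first Sunday is March 1.
1 November 2020 is a Sunday, so Mondays fall on 2, 9, 16, 23, 30; the last is November 30.
At the standard offset (UTC−03:00), 23:00 UTC − 3h = 20:00 Taran Administrative Region standard time.
The standard-time date in Taran Administrative Region, 29 February 2020, is outside the daylight-saving period (1 March – 30 November), so Taran Administrative Region is on standard time, UTC−03:00.
23:00 UTC − 3h = 20:00 local.

20:00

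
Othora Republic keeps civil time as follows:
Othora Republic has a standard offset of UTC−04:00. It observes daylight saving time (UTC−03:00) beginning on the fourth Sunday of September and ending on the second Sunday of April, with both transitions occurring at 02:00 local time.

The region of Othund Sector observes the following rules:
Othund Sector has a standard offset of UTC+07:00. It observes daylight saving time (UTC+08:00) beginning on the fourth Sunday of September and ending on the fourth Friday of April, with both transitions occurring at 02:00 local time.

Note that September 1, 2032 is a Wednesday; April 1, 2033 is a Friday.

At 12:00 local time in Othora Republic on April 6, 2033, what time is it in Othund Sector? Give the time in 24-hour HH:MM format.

23:00

1 September 2032 is a Wednesday, so the first Sunday is September 5 and the fourth is September 26.
1 April 2033 is a Friday, so the first Sunday is April 3 and the second is April 10.
Daylight saving runs 26 September 2032 – 10 April 2033; April 6, 2033 is inside that window, so Othora Republic is at UTC−03:00.
12:00 Othora Republic + 3h = 15:00 UTC.
1 September 2032 is a Wednesday, so the first Sunday is September 5 and the fourth is September 26.
1 April 2033 is a Friday, so the first Friday is April 1 and the fourth is April 22.
At the standard offset (UTC+07:00), 15:00 UTC + 7h = 22:00 Othund Sector standard time.
The standard-time date in Othund Sector, April 6, 2033, lies within the daylight-saving period (26 September 2032 – 22 April 2033), so Othund Sector is on daylight time, UTC+08:00.
15:00 UTC + 8h = 23:00 Othund Sector.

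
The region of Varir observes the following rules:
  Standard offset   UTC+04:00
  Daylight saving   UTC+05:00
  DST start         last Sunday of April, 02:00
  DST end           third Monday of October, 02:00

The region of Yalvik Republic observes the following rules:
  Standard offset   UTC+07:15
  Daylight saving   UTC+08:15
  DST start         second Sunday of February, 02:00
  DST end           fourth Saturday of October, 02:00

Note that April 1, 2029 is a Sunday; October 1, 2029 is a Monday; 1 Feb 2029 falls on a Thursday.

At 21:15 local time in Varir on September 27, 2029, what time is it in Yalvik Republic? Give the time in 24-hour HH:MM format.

1 April 2029 is a Sunday, so Sundays fall on 1, 8, 15, 22, 29; the last is April 29.
1 October 2029 is a Monday, so the first Monday is October 1 and the third is October 15.
September 27, 2029 lies within the daylight-saving period (29 April – 15 October), so Varir is on daylight time, UTC+05:00.
21:15 Varir − 5h = 16:15 UTC.
1 February 2029 is a Thursday, so the first Sunday is February 4 and the second is February 11.
1 October 2029 is a Monday, so the first Saturday is October 6 and the fourth is October 27.
At the standard offset (UTC+07:15), 16:15 UTC + 7h15m = 23:30 Yalvik Republic standard time.
The standard-time date in Yalvik Republic, September 27, 2029, lies within the daylight-saving period (11 February – 27 October), so Yalvik Republic is on daylight time, UTC+08:15.
16:15 UTC + 8h15m = 00:30 Yalvik Republic (rolling into the next day, 28 September 2029).

00:30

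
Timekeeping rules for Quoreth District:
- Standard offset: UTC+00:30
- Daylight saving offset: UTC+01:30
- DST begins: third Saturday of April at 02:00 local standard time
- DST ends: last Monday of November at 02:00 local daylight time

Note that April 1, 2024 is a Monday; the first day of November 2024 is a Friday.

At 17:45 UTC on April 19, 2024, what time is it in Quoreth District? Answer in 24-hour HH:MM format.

18:15

1 April 2024 is a Monday, so the first Saturday is April 6 and the third is April 20.
1 November 2024 is a Friday, so Mondays fall on 4, 11, 18, 25; the last is November 25.
At the standard offset (UTC+00:30), 17:45 UTC + 0h30m = 18:15 Quoreth District standard time.
The standard-time date in Quoreth District, April 19, 2024, does not fall between 20 April and 25 November, so daylight saving is not in effect and Quoreth District is at UTC+00:30.
17:45 UTC + 0h30m = 18:15 local.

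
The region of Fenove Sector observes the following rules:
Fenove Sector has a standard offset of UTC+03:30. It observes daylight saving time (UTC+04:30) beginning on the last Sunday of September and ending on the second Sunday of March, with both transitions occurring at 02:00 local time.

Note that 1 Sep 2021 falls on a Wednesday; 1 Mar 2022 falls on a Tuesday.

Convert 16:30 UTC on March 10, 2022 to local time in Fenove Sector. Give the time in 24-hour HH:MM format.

1 September 2021 is a Wednesday, so Sundays fall on 5, 12, 19, 26; the last is September 26.
1 March 2022 is a Tuesday, so the first Sunday is March 6 and the second is March 13.
At the standard offset (UTC+03:30), 16:30 UTC + 3h30m = 20:00 Fenove Sector standard time.
The standard-time date in Fenove Sector, March 10, 2022, lies within the daylight-saving period (26 September 2021 – 13 March 2022), so Fenove Sector is on daylight time, UTC+04:30.
16:30 UTC + 4h30m = 21:00 local.

21:00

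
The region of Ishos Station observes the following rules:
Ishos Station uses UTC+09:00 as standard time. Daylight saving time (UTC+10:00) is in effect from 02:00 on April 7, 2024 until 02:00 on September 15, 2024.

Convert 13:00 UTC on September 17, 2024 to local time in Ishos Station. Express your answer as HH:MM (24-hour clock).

22:00

At the standard offset (UTC+09:00), 13:00 UTC + 9h = 22:00 Ishos Station standard time.
The standard-time date in Ishos Station, September 17, 2024, does not fall between 7 April and 15 September, so daylight saving is not in effect and Ishos Station is at UTC+09:00.
13:00 UTC + 9h = 22:00 local.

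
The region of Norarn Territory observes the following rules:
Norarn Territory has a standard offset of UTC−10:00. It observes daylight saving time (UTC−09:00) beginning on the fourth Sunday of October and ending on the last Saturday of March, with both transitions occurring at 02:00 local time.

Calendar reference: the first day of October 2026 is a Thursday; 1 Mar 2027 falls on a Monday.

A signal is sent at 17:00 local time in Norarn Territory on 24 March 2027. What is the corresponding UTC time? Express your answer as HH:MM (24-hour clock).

1 October 2026 is a Thursday, so the first Sunday is October 4 and the fourth is October 25.
1 March 2027 is a Monday, so Saturdays fall on 6, 13, 20, 27; the last is March 27.
Daylight saving runs 25 October 2026 – 27 March 2027; 24 March 2027 is inside that window, so Norarn Territory is at UTC−09:00.
17:00 local + 9h = 02:00 UTC (rolling into the next day, 25 March 2027).

02:00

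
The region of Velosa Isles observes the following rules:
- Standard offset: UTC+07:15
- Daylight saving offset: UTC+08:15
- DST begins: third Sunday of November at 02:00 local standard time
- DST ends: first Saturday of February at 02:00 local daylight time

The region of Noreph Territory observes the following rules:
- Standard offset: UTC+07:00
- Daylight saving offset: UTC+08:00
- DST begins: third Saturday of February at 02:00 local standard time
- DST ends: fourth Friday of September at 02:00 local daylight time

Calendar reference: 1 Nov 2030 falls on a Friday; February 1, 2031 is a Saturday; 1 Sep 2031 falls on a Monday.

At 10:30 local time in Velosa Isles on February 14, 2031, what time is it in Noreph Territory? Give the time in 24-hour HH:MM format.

1 November 2030 is a Friday, so the first Sunday is November 3 and the third is November 17.
1 February 2031 is a Saturday, so the first Saturday is February 1.
February 14, 2031 is outside the daylight-saving period (17 November 2030 – 1 February 2031), so Velosa Isles is on standard time, UTC+07:15.
10:30 Velosa Isles − 7h15m = 03:15 UTC.
1 February 2031 is a Saturday, so the first Saturday is February 1 and the third is February 15.
1 September 2031 is a Monday, so the first Friday is September 5 and the fourth is September 26.
At the standard offset (UTC+07:00), 03:15 UTC + 7h = 10:15 Noreph Territory standard time.
Daylight saving runs 15 February – 26 September; the standard-time date in Noreph Territory, February 14, 2031, is outside that window, so Noreph Territory is on standard time at UTC+07:00.
03:15 UTC + 7h = 10:15 Noreph Territory.

10:15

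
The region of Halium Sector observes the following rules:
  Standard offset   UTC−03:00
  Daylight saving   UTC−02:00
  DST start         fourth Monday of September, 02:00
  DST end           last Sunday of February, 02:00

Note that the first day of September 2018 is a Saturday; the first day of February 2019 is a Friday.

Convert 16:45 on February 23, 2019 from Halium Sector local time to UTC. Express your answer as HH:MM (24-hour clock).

18:45

1 September 2018 is a Saturday, so the first Monday is September 3 and the fourth is September 24.
1 February 2019 is a Friday, so Sundays fall on 3, 10, 17, 24; the last is February 24.
Daylight saving runs 24 September 2018 – 24 February 2019; February 23, 2019 is inside that window, so Halium Sector is at UTC−02:00.
16:45 local + 2h = 18:45 UTC.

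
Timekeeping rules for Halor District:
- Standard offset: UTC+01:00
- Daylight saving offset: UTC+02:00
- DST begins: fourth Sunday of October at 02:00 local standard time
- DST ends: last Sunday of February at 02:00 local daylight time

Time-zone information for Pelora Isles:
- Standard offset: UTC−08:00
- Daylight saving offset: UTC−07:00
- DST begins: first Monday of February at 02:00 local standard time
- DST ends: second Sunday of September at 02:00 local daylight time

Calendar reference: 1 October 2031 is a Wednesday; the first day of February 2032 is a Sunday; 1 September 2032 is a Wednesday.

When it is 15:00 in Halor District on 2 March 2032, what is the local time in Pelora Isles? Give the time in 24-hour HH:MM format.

07:00

1 October 2031 is a Wednesday, so the first Sunday is October 5 and the fourth is October 26.
1 February 2032 is a Sunday, so Sundays fall on 1, 8, 15, 22, 29; the last is February 29.
2 March 2032 is outside the daylight-saving period (26 October 2031 – 29 February 2032), so Halor District is on standard time, UTC+01:00.
15:00 Halor District − 1h = 14:00 UTC.
1 February 2032 is a Sunday, so the first Monday is February 2.
1 September 2032 is a Wednesday, so the first Sunday is September 5 and the second is September 12.
At the standard offset (UTC−08:00), 14:00 UTC − 8h = 06:00 Pelora Isles standard time.
Daylight saving runs 2 February – 12 September; the standard-time date in Pelora Isles, 2 March 2032, is inside that window, so Pelora Isles is at UTC−07:00.
14:00 UTC − 7h = 07:00 Pelora Isles.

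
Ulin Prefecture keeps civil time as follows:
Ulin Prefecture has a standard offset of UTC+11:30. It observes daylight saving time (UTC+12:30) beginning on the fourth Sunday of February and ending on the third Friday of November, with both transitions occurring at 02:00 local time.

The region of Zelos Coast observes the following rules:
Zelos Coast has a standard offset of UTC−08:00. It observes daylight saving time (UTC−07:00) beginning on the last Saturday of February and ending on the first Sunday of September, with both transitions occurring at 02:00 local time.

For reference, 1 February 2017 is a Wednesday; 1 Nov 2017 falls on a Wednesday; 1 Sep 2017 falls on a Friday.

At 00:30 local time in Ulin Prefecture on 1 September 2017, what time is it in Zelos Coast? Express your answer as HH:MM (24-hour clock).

1 February 2017 is a Wednesday, so the first Sunday is February 5 and the fourth is February 26.
1 November 2017 is a Wednesday, so the first Friday is November 3 and the third is November 17.
1 September 2017 falls between 26 February and 17 November, so daylight saving is in effect and Ulin Prefecture is at UTC+12:30.
00:30 Ulin Prefecture − 12h30m = 12:00 UTC (rolling into the previous day, 31 August 2017).
1 February 2017 is a Wednesday, so Saturdays fall on 4, 11, 18, 25; the last is February 25.
1 September 2017 is a Friday, so the first Sunday is September 3.
At the standard offset (UTC−08:00), 12:00 UTC − 8h = 04:00 Zelos Coast standard time.
Daylight saving runs 25 February – 3 September; the standard-time date in Zelos Coast, 31 August 2017, is inside that window, so Zelos Coast is at UTC−07:00.
12:00 UTC − 7h = 05:00 Zelos Coast.

05:00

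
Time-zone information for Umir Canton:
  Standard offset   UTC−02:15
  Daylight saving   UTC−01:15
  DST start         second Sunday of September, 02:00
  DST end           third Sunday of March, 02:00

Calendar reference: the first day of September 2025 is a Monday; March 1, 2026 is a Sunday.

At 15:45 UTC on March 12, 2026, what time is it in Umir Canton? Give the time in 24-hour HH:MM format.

1 September 2025 is a Monday, so the first Sunday is September 7 and the second is September 14.
1 March 2026 is a Sunday, so the first Sunday is March 1 and the third is March 15.
At the standard offset (UTC−02:15), 15:45 UTC − 2h15m = 13:30 Umir Canton standard time.
The standard-time date in Umir Canton, March 12, 2026, falls between 14 September 2025 and 15 March 2026, so daylight saving is in effect and Umir Canton is at UTC−01:15.
15:45 UTC − 1h15m = 14:30 local.

14:30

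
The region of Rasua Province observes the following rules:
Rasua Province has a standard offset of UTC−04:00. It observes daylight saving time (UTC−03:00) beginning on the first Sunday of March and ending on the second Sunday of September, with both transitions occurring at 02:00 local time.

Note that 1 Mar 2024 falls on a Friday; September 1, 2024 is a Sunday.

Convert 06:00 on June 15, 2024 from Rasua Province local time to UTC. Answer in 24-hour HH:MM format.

09:00

1 March 2024 is a Friday, so the first Sunday is March 3.
1 September 2024 is a Sunday, so the first Sunday is September 1 and the second is September 8.
Daylight saving runs 3 March – 8 September; June 15, 2024 is inside that window, so Rasua Province is at UTC−03:00.
06:00 local + 3h = 09:00 UTC.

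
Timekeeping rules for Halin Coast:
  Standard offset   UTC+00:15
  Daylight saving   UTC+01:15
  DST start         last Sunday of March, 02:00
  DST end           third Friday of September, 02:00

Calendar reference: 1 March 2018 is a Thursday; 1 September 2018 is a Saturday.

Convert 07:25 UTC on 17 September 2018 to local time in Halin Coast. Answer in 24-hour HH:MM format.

08:40

1 March 2018 is a Thursday, so Sundays fall on 4, 11, 18, 25; the last is March 25.
1 September 2018 is a Saturday, so the first Friday is September 7 and the third is September 21.
At the standard offset (UTC+00:15), 07:25 UTC + 0h15m = 07:40 Halin Coast standard time.
The standard-time date in Halin Coast, 17 September 2018, falls between 25 March and 21 September, so daylight saving is in effect and Halin Coast is at UTC+01:15.
07:25 UTC + 1h15m = 08:40 local.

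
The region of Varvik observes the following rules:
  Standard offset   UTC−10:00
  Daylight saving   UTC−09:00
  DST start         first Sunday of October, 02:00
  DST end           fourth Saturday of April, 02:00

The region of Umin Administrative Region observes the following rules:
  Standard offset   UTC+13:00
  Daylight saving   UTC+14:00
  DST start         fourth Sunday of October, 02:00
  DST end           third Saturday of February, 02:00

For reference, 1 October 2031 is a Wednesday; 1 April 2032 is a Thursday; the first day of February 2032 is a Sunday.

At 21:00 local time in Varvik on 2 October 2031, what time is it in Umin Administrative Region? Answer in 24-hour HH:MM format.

20:00

1 October 2031 is a Wednesday, so the first Sunday is October 5.
1 April 2032 is a Thursday, so the first Saturday is April 3 and the fourth is April 24.
Daylight saving runs 5 October 2031 – 24 April 2032; 2 October 2031 is outside that window, so Varvik is on standard time at UTC−10:00.
21:00 Varvik + 10h = 07:00 UTC (rolling into the next day, 3 October 2031).
1 October 2031 is a Wednesday, so the first Sunday is October 5 and the fourth is October 26.
1 February 2032 is a Sunday, so the first Saturday is February 7 and the third is February 21.
At the standard offset (UTC+13:00), 07:00 UTC + 13h = 20:00 Umin Administrative Region standard time.
Daylight saving runs 26 October 2031 – 21 February 2032; the standard-time date in Umin Administrative Region, 3 October 2031, is outside that window, so Umin Administrative Region is on standard time at UTC+13:00.
07:00 UTC + 13h = 20:00 Umin Administrative Region.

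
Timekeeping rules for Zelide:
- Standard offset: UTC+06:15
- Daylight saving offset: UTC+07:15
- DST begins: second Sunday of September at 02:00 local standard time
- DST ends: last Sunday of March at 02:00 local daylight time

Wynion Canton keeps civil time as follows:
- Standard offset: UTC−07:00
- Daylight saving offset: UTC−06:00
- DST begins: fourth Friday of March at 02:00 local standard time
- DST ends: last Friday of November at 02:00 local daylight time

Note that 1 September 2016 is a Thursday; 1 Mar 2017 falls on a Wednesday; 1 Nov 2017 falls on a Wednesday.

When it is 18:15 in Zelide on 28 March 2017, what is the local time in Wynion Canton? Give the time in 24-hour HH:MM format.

1 September 2016 is a Thursday, so the first Sunday is September 4 and the second is September 11.
1 March 2017 is a Wednesday, so Sundays fall on 5, 12, 19, 26; the last is March 26.
Daylight saving runs 11 September 2016 – 26 March 2017; 28 March 2017 is outside that window, so Zelide is on standard time at UTC+06:15.
18:15 Zelide − 6h15m = 12:00 UTC.
1 March 2017 is a Wednesday, so the first Friday is March 3 and the fourth is March 24.
1 November 2017 is a Wednesday, so Fridays fall on 3, 10, 17, 24; the last is November 24.
At the standard offset (UTC−07:00), 12:00 UTC − 7h = 05:00 Wynion Canton standard time.
The standard-time date in Wynion Canton, 28 March 2017, lies within the daylight-saving period (24 March – 24 November), so Wynion Canton is on daylight time, UTC−06:00.
12:00 UTC − 6h = 06:00 Wynion Canton.

06:00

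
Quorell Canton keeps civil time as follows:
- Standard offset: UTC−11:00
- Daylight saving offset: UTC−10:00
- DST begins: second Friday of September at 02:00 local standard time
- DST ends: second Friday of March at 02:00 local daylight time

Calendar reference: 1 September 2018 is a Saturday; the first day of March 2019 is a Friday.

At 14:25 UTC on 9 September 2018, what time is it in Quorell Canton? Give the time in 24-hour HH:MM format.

03:25

1 September 2018 is a Saturday, so the first Friday is September 7 and the second is September 14.
1 March 2019 is a Friday, so the first Friday is March 1 and the second is March 8.
At the standard offset (UTC−11:00), 14:25 UTC − 11h = 03:25 Quorell Canton standard time.
The standard-time date in Quorell Canton, 9 September 2018, does not fall between 14 September 2018 and 8 March 2019, so daylight saving is not in effect and Quorell Canton is at UTC−11:00.
14:25 UTC − 11h = 03:25 local.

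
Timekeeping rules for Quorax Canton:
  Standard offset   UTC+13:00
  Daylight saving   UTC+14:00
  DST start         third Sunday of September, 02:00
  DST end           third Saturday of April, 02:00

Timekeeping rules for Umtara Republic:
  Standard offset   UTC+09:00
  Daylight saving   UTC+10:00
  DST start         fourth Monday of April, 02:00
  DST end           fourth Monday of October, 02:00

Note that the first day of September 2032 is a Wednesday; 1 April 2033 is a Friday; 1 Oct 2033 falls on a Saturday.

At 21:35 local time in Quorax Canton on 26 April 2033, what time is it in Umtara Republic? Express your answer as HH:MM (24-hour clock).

18:35

1 September 2032 is a Wednesday, so the first Sunday is September 5 and the third is September 19.
1 April 2033 is a Friday, so the first Saturday is April 2 and the third is April 16.
26 April 2033 is outside the daylight-saving period (19 September 2032 – 16 April 2033), so Quorax Canton is on standard time, UTC+13:00.
21:35 Quorax Canton − 13h = 08:35 UTC.
1 April 2033 is a Friday, so the first Monday is April 4 and the fourth is April 25.
1 October 2033 is a Saturday, so the first Monday is October 3 and the fourth is October 24.
At the standard offset (UTC+09:00), 08:35 UTC + 9h = 17:35 Umtara Republic standard time.
The standard-time date in Umtara Republic, 26 April 2033, falls between 25 April and 24 October, so daylight saving is in effect and Umtara Republic is at UTC+10:00.
08:35 UTC + 10h = 18:35 Umtara Republic.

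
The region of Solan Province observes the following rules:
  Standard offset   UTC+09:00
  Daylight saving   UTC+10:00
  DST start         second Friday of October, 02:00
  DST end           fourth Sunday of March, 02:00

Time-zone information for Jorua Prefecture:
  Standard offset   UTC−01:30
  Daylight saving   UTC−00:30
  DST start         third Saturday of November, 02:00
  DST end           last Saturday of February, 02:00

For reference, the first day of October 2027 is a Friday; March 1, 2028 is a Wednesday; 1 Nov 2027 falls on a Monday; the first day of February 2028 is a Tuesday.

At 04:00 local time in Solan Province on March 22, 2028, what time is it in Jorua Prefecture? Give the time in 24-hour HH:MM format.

16:30

1 October 2027 is a Friday, so the first Friday is October 1 and the second is October 8.
1 March 2028 is a Wednesday, so the first Sunday is March 5 and the fourth is March 26.
March 22, 2028 falls between 8 October 2027 and 26 March 2028, so daylight saving is in effect and Solan Province is at UTC+10:00.
04:00 Solan Province − 10h = 18:00 UTC (rolling into the previous day, 21 March 2028).
1 November 2027 is a Monday, so the first Saturday is November 6 and the third is November 20.
1 February 2028 is a Tuesday, so Saturdays fall on 5, 12, 19, 26; the last is February 26.
At the standard offset (UTC−01:30), 18:00 UTC − 1h30m = 16:30 Jorua Prefecture standard time.
Daylight saving runs 20 November 2027 – 26 February 2028; the standard-time date in Jorua Prefecture, March 21, 2028, is outside that window, so Jorua Prefecture is on standard time at UTC−01:30.
18:00 UTC − 1h30m = 16:30 Jorua Prefecture.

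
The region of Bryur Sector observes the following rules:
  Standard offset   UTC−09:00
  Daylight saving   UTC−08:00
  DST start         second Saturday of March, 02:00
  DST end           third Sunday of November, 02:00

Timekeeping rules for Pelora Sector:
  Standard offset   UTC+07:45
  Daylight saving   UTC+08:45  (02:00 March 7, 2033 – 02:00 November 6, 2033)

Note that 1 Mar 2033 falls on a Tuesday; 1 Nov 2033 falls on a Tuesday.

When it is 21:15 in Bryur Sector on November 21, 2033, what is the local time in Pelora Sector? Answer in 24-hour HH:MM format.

14:00

1 March 2033 is a Tuesday, so the first Saturday is March 5 and the second is March 12.
1 November 2033 is a Tuesday, so the first Sunday is November 6 and the third is November 20.
Daylight saving runs 12 March – 20 November; November 21, 2033 is outside that window, so Bryur Sector is on standard time at UTC−09:00.
21:15 Bryur Sector + 9h = 06:15 UTC (rolling into the next day, 22 November 2033).
At the standard offset (UTC+07:45), 06:15 UTC + 7h45m = 14:00 Pelora Sector standard time.
Daylight saving runs 7 March – 6 November; the standard-time date in Pelora Sector, November 22, 2033, is outside that window, so Pelora Sector is on standard time at UTC+07:45.
06:15 UTC + 7h45m = 14:00 Pelora Sector.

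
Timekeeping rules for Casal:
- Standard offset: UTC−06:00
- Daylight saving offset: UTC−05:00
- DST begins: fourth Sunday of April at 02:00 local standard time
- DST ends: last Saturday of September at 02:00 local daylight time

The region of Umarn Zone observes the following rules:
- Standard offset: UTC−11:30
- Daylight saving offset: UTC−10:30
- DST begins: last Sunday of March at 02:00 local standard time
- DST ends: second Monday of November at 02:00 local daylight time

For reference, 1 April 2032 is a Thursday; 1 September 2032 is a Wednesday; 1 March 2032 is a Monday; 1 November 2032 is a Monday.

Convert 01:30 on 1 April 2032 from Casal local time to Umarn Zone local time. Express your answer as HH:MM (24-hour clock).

1 April 2032 is a Thursday, so the first Sunday is April 4 and the fourth is April 25.
1 September 2032 is a Wednesday, so Saturdays fall on 4, 11, 18, 25; the last is September 25.
1 April 2032 is outside the daylight-saving period (25 April – 25 September), so Casal is on standard time, UTC−06:00.
01:30 Casal + 6h = 07:30 UTC.
1 March 2032 is a Monday, so Sundays fall on 7, 14, 21, 28; the last is March 28.
1 November 2032 is a Monday, so the first Monday is November 1 and the second is November 8.
At the standard offset (UTC−11:30), 07:30 UTC − 11h30m = 20:00 Umarn Zone standard time (rolling into the previous day, 31 March 2032).
The standard-time date in Umarn Zone, 31 March 2032, falls between 28 March and 8 November, so daylight saving is in effect and Umarn Zone is at UTC−10:30.
07:30 UTC − 10h30m = 21:00 Umarn Zone (rolling into the previous day, 31 March 2032).

21:00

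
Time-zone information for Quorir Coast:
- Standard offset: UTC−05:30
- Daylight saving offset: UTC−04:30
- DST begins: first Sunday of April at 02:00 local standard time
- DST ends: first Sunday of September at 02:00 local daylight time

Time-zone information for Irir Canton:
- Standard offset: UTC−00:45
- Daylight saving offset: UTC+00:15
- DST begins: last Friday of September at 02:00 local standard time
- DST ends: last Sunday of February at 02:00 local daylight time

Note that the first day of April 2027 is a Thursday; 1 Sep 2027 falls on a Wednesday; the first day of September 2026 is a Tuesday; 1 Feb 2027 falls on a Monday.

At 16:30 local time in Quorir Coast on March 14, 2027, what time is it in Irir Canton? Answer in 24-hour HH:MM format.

1 April 2027 is a Thursday, so the first Sunday is April 4.
1 September 2027 is a Wednesday, so the first Sunday is September 5.
March 14, 2027 does not fall between 4 April and 5 September, so daylight saving is not in effect and Quorir Coast is at UTC−05:30.
16:30 Quorir Coast + 5h30m = 22:00 UTC.
1 September 2026 is a Tuesday, so Fridays fall on 4, 11, 18, 25; the last is September 25.
1 February 2027 is a Monday, so Sundays fall on 7, 14, 21, 28; the last is February 28.
At the standard offset (UTC−00:45), 22:00 UTC − 0h45m = 21:15 Irir Canton standard time.
The standard-time date in Irir Canton, March 14, 2027, does not fall between 25 September 2026 and 28 February 2027, so daylight saving is not in effect and Irir Canton is at UTC−00:45.
22:00 UTC − 0h45m = 21:15 Irir Canton.

21:15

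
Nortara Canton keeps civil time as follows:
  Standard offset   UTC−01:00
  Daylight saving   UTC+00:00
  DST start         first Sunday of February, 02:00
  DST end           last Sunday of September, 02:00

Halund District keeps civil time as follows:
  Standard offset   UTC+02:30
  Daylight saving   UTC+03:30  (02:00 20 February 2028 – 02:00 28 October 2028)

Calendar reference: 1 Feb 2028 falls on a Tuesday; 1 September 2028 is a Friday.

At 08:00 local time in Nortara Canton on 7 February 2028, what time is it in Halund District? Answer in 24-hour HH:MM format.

1 February 2028 is a Tuesday, so the first Sunday is February 6.
1 September 2028 is a Friday, so Sundays fall on 3, 10, 17, 24; the last is September 24.
Daylight saving runs 6 February – 24 September; 7 February 2028 is inside that window, so Nortara Canton is at UTC+00:00.
08:00 Nortara Canton − 0h = 08:00 UTC.
At the standard offset (UTC+02:30), 08:00 UTC + 2h30m = 10:30 Halund District standard time.
Daylight saving runs 20 February – 28 October; the standard-time date in Halund District, 7 February 2028, is outside that window, so Halund District is on standard time at UTC+02:30.
08:00 UTC + 2h30m = 10:30 Halund District.

10:30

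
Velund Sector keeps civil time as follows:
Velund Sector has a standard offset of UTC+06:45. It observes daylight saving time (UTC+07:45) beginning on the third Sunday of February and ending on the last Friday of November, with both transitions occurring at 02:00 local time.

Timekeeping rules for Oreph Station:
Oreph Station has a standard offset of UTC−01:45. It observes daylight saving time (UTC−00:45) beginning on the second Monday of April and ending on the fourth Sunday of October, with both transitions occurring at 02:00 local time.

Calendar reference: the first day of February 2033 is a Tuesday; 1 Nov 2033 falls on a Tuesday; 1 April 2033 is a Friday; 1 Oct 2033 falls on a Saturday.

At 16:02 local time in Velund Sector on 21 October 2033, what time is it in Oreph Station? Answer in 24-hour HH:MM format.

07:32

1 February 2033 is a Tuesday, so the first Sunday is February 6 and the third is February 20.
1 November 2033 is a Tuesday, so Fridays fall on 4, 11, 18, 25; the last is November 25.
21 October 2033 falls between 20 February and 25 November, so daylight saving is in effect and Velund Sector is at UTC+07:45.
16:02 Velund Sector − 7h45m = 08:17 UTC.
1 April 2033 is a Friday, so the first Monday is April 4 and the second is April 11.
1 October 2033 is a Saturday, so the first Sunday is October 2 and the fourth is October 23.
At the standard offset (UTC−01:45), 08:17 UTC − 1h45m = 06:32 Oreph Station standard time.
The standard-time date in Oreph Station, 21 October 2033, lies within the daylight-saving period (11 April – 23 October), so Oreph Station is on daylight time, UTC−00:45.
08:17 UTC − 0h45m = 07:32 Oreph Station.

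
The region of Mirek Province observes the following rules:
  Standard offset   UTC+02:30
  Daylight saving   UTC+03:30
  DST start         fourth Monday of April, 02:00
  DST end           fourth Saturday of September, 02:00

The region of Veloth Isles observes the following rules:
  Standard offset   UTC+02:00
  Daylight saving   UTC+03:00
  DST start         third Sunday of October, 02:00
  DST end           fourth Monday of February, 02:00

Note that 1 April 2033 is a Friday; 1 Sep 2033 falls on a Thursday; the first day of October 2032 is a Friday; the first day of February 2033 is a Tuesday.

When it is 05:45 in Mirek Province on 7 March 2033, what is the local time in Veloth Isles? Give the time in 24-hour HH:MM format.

05:15

1 April 2033 is a Friday, so the first Monday is April 4 and the fourth is April 25.
1 September 2033 is a Thursday, so the first Saturday is September 3 and the fourth is September 24.
7 March 2033 does not fall between 25 April and 24 September, so daylight saving is not in effect and Mirek Province is at UTC+02:30.
05:45 Mirek Province − 2h30m = 03:15 UTC.
1 October 2032 is a Friday, so the first Sunday is October 3 and the third is October 17.
1 February 2033 is a Tuesday, so the first Monday is February 7 and the fourth is February 28.
At the standard offset (UTC+02:00), 03:15 UTC + 2h = 05:15 Veloth Isles standard time.
The standard-time date in Veloth Isles, 7 March 2033, does not fall between 17 October 2032 and 28 February 2033, so daylight saving is not in effect and Veloth Isles is at UTC+02:00.
03:15 UTC + 2h = 05:15 Veloth Isles.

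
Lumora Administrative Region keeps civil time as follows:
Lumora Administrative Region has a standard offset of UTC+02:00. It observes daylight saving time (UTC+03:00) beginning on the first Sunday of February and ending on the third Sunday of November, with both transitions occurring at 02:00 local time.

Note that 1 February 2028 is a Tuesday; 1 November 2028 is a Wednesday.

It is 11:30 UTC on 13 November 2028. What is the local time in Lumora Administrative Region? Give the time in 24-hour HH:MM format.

14:30

1 February 2028 is a Tuesday, so the first Sunday is February 6.
1 November 2028 is a Wednesday, so the first Sunday is November 5 and the third is November 19.
At the standard offset (UTC+02:00), 11:30 UTC + 2h = 13:30 Lumora Administrative Region standard time.
The standard-time date in Lumora Administrative Region, 13 November 2028, lies within the daylight-saving period (6 February – 19 November), so Lumora Administrative Region is on daylight time, UTC+03:00.
11:30 UTC + 3h = 14:30 local.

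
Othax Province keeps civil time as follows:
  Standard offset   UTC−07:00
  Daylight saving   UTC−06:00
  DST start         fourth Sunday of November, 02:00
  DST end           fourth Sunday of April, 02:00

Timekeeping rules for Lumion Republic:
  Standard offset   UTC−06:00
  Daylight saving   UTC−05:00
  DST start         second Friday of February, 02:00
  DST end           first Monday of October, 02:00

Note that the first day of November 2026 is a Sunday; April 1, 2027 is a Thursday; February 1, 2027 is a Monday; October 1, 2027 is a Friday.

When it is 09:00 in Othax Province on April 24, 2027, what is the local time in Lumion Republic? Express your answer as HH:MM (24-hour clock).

10:00

1 November 2026 is a Sunday, so the first Sunday is November 1 and the fourth is November 22.
1 April 2027 is a Thursday, so the first Sunday is April 4 and the fourth is April 25.
April 24, 2027 falls between 22 November 2026 and 25 April 2027, so daylight saving is in effect and Othax Province is at UTC−06:00.
09:00 Othax Province + 6h = 15:00 UTC.
1 February 2027 is a Monday, so the first Friday is February 5 and the second is February 12.
1 October 2027 is a Friday, so the first Monday is October 4.
At the standard offset (UTC−06:00), 15:00 UTC − 6h = 09:00 Lumion Republic standard time.
The standard-time date in Lumion Republic, April 24, 2027, falls between 12 February and 4 October, so daylight saving is in effect and Lumion Republic is at UTC−05:00.
15:00 UTC − 5h = 10:00 Lumion Republic.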